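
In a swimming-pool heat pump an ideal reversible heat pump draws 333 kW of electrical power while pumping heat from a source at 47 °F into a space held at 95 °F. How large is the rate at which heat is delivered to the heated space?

T_H = 95 °F → (95 − 32) × 5/9 = 35.00 °C = 308.15 K.
T_C = 47 °F → (47 − 32) × 5/9 = 8.33 °C = 281.48 K.
The Carnot heat-pump COP is COP_HP = T_H/(T_H − T_C) = 308.15/26.67 = 11.5556.
Q_H = COP_HP · W = 11.5556 × 333 = 3850 kW.

Q̇_H ≈ 3850 kW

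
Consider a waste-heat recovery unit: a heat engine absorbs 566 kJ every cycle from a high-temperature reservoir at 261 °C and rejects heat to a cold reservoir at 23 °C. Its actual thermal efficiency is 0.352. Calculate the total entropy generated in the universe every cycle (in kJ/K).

T_H = 261 °C → 261 + 273.15 = 534.15 K.
T_C = 23 °C → 23 + 273.15 = 296.15 K.
W = η·Q_H = 0.352 × 566 = 199.2 kJ, so Q_C = Q_H − W = 366.8 kJ.
The hot reservoir loses entropy Q_H/T_H = 566/534.15 = 1.060 kJ/K; the cold reservoir gains Q_C/T_C = 366.8/296.15 = 1.238 kJ/K.
ΔS_univ = −Q_H/T_H + Q_C/T_C = 0.179 kJ/K (> 0, since η = 0.352 < η_Carnot = 0.446).

ΔS_univ ≈ 0.179 kJ/K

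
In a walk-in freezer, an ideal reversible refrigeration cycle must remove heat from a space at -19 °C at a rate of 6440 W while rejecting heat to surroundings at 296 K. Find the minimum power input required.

T_C = -19 °C → -19 + 273.15 = 254.15 K.
The reversible coefficient of performance is COP_R = T_C/(T_H − T_C) = 254.15/41.85 = 6.0729.
W = Q_C/COP_R = 6440/6.0729 = 1060 W.

Ẇ_in ≈ 1060 W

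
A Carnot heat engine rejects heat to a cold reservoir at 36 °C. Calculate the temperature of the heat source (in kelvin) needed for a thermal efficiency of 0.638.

T_H ≈ 854.0 K

T_C = 36 °C → 36 + 273.15 = 309.15 K.
From η = 1 − T_C/T_H, solving for T_H gives T_H = T_C/(1 − η) = 309.15/(1 − 0.638) = 854.0 K.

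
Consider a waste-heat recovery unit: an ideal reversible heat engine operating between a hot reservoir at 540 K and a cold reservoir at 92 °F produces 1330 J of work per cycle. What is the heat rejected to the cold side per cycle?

Q_C ≈ 1750 J

T_C = 92 °F → (92 − 32) × 5/9 = 33.33 °C = 306.48 K.
The Carnot efficiency is η = 1 − T_C/T_H = 1 − 306.48/540.00 = 0.4324.
Since Q_C/Q_H = T_C/T_H and Q_H = W/η, Q_C = W·T_C/(T_H − T_C) = 1330 × 306.48/233.52 = 1750 J.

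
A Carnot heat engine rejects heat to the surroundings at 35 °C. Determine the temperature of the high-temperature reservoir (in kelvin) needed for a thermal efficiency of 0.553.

T_C = 35 °C → 35 + 273.15 = 308.15 K.
From η = 1 − T_C/T_H, solving for T_H gives T_H = T_C/(1 − η) = 308.15/(1 − 0.553) = 689 K.

T_H ≈ 689 K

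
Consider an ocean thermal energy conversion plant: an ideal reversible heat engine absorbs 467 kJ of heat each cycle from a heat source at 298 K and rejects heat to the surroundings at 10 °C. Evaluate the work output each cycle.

T_C = 10 °C → 10 + 273.15 = 283.15 K.
η_rev = 1 − T_C/T_H = 1 − 283.15/298.00 = 0.0498.
W = η·Q_H = 0.0498 × 467 = 23.3 kJ.

W ≈ 23.3 kJ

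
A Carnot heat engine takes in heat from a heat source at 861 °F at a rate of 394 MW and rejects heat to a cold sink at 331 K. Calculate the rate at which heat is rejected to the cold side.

T_H = 861 °F → (861 − 32) × 5/9 = 460.56 °C = 733.71 K.
Since the cycle is reversible, η = 1 − T_C/T_H = 1 − 331.00/733.71 = 0.5489.
For a reversible cycle Q_C/Q_H = T_C/T_H, so Q_C = 394 × 331.00/733.71 = 178 MW.

Q̇_C ≈ 178 MW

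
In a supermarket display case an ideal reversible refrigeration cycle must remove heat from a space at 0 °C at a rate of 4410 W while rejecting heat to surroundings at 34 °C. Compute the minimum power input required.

Ẇ_in ≈ 549 W

T_H = 34 °C → 34 + 273.15 = 307.15 K.
T_C = 0 °C → 0 + 273.15 = 273.15 K.
For a reversible refrigerator, COP_R = T_C/(T_H − T_C) = 273.15/34.00 = 8.0338.
W = Q_C/COP_R = 4410/8.0338 = 549 W.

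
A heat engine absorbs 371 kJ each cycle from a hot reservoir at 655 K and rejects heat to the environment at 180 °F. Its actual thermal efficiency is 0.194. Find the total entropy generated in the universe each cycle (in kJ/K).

T_C = 180 °F → (180 − 32) × 5/9 = 82.22 °C = 355.37 K.
W = η·Q_H = 0.194 × 371 = 71.97 kJ, so Q_C = Q_H − W = 299.0 kJ.
The hot reservoir loses entropy Q_H/T_H = 371/655.00 = 0.5664 kJ/K; the cold reservoir gains Q_C/T_C = 299.0/355.37 = 0.8414 kJ/K.
ΔS_univ = −Q_H/T_H + Q_C/T_C = 0.275 kJ/K (> 0, since η = 0.194 < η_Carnot = 0.457).

ΔS_univ ≈ 0.275 kJ/K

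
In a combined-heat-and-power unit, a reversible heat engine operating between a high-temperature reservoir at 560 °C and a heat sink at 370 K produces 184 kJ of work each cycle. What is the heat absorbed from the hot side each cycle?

Q_H ≈ 331.0 kJ

T_H = 560 °C → 560 + 273.15 = 833.15 K.
Carnot efficiency: η = 1 − T_C/T_H = 1 − 370.00/833.15 = 0.5559.
Q_H = W/η = 184/0.5559 = 331.0 kJ.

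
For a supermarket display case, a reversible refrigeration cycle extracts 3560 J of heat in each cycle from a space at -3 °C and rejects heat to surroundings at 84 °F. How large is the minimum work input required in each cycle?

W_in ≈ 420 J

T_H = 84 °F → (84 − 32) × 5/9 = 28.89 °C = 302.04 K.
T_C = -3 °C → -3 + 273.15 = 270.15 K.
Carnot COP: COP_R = T_C/(T_H − T_C) = 270.15/31.89 = 8.4716.
W = Q_C/COP_R = 3560/8.4716 = 420 J.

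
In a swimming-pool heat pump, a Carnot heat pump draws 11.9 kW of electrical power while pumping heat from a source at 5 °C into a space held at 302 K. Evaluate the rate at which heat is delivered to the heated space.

Q̇_H ≈ 151 kW

T_C = 5 °C → 5 + 273.15 = 278.15 K.
Reversible heating COP: COP_HP = T_H/(T_H − T_C) = 302.00/23.85 = 12.6625.
Q_H = COP_HP · W = 12.6625 × 11.9 = 151 kW.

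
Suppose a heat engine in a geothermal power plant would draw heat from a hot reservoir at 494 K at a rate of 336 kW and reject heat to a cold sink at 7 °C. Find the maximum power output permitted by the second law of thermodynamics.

T_C = 7 °C → 7 + 273.15 = 280.15 K.
The second-law ceiling is the Carnot efficiency, η_max = 1 − T_C/T_H = 1 − 280.15/494.00 = 0.4329.
W_max = η_max · Q_H = 0.4329 × 336 = 145 kW.

Ẇ_max ≈ 145 kW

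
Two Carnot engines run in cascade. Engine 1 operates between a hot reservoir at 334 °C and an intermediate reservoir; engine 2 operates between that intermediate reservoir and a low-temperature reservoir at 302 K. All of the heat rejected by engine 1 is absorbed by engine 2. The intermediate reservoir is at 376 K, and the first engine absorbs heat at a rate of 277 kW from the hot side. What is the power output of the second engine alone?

T_H = 334 °C → 334 + 273.15 = 607.15 K.
Heat entering the second stage: Q_m = Q_H·(T_m/T_H) = 277 × 376.00/607.15 = 171.5 kW.
Second-stage efficiency η₂ = 1 − T_C/T_m = 1 − 302.00/376.00 = 0.1968, so W₂ = η₂·Q_m = 33.76 kW.

Ẇ₂ ≈ 33.76 kW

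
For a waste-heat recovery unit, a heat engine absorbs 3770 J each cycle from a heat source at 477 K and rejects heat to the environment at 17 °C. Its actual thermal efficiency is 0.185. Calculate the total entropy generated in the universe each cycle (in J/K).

T_C = 17 °C → 17 + 273.15 = 290.15 K.
W = η·Q_H = 0.185 × 3770 = 697.5 J, so Q_C = Q_H − W = 3073 J.
The hot reservoir loses entropy Q_H/T_H = 3770/477.00 = 7.904 J/K; the cold reservoir gains Q_C/T_C = 3073/290.15 = 10.59 J/K.
ΔS_univ = −Q_H/T_H + Q_C/T_C = 2.69 J/K (> 0, since η = 0.185 < η_Carnot = 0.392).

ΔS_univ ≈ 2.69 J/K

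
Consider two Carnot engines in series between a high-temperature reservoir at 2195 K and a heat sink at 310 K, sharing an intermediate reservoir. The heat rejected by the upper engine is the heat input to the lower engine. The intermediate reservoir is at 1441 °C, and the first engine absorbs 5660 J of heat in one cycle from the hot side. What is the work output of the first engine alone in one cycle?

T_m = 1441 °C → 1441 + 273.15 = 1714.15 K.
First-stage efficiency η₁ = 1 − T_m/T_H = 1 − 1714.15/2195.00 = 0.2191.
W₁ = η₁·Q_H = 0.2191 × 5660 = 1240 J.

W₁ ≈ 1240 J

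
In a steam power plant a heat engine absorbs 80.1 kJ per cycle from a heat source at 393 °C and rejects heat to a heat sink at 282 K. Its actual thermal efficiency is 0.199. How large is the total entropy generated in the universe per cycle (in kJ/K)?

ΔS_univ ≈ 0.107 kJ/K

T_H = 393 °C → 393 + 273.15 = 666.15 K.
W = η·Q_H = 0.199 × 80.1 = 15.94 kJ, so Q_C = Q_H − W = 64.16 kJ.
Reservoir entropy changes: ΔS_H = −Q_H/T_H = −80.1/666.15 = -0.1202 kJ/K and ΔS_C = +Q_C/T_C = 64.16/282.00 = 0.2275 kJ/K.
ΔS_univ = −Q_H/T_H + Q_C/T_C = 0.107 kJ/K (> 0, since η = 0.199 < η_Carnot = 0.577).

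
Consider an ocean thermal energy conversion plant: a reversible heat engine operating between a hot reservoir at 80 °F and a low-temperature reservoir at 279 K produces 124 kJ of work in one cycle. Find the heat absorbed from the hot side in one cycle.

T_H = 80 °F → (80 − 32) × 5/9 = 26.67 °C = 299.82 K.
Carnot efficiency: η = 1 − T_C/T_H = 1 − 279.00/299.82 = 0.0694.
Q_H = W/η = 124/0.0694 = 1790 kJ.

Q_H ≈ 1790 kJ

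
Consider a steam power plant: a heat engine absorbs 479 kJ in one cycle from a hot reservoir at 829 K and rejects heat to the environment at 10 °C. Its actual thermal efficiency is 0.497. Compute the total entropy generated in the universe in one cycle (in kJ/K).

ΔS_univ ≈ 0.2731 kJ/K

T_C = 10 °C → 10 + 273.15 = 283.15 K.
W = η·Q_H = 0.497 × 479 = 238.1 kJ, so Q_C = Q_H − W = 240.9 kJ.
The hot reservoir loses entropy Q_H/T_H = 479/829.00 = 0.5778 kJ/K; the cold reservoir gains Q_C/T_C = 240.9/283.15 = 0.8509 kJ/K.
ΔS_univ = −Q_H/T_H + Q_C/T_C = 0.2731 kJ/K (> 0, since η = 0.497 < η_Carnot = 0.658).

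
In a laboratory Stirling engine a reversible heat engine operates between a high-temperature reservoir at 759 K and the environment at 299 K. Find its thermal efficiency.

η_rev = 1 − T_C/T_H = 1 − 299.00/759.00 = 0.606.

η ≈ 0.606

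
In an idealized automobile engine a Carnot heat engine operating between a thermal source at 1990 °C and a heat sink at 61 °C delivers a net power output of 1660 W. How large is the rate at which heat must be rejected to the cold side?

T_H = 1990 °C → 1990 + 273.15 = 2263.15 K.
T_C = 61 °C → 61 + 273.15 = 334.15 K.
η_rev = 1 − T_C/T_H = 1 − 334.15/2263.15 = 0.8524.
Since Q_C/Q_H = T_C/T_H and Q_H = W/η, Q_C = W·T_C/(T_H − T_C) = 1660 × 334.15/1929.00 = 288 W.

Q̇_C ≈ 288 W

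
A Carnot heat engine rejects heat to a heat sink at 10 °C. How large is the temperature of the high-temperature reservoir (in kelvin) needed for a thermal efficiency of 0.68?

T_H ≈ 884.8 K

T_C = 10 °C → 10 + 273.15 = 283.15 K.
From η = 1 − T_C/T_H, solving for T_H gives T_H = T_C/(1 − η) = 283.15/(1 − 0.68) = 884.8 K.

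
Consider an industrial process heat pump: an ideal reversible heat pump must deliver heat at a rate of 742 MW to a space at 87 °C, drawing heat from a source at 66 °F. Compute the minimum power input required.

T_H = 87 °C → 87 + 273.15 = 360.15 K.
T_C = 66 °F → (66 − 32) × 5/9 = 18.89 °C = 292.04 K.
COP_HP = T_H/(T_H − T_C) = 360.15/68.11 = 5.2877.
W = Q_H/COP_HP = 742/5.2877 = 140 MW.

Ẇ_in ≈ 140 MW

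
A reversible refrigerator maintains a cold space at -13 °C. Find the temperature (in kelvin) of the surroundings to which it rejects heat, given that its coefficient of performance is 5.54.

T_H ≈ 307 K

T_C = -13 °C → -13 + 273.15 = 260.15 K.
COP_R = T_C/(T_H − T_C) ⇒ T_H = T_C·(1 + 1/COP_R) = 260.15 × (1 + 1/5.54) = 307 K.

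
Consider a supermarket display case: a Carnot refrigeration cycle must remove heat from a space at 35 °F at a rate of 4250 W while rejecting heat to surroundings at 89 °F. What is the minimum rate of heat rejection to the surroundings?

Q̇_H ≈ 4710 W

T_H = 89 °F → (89 − 32) × 5/9 = 31.67 °C = 304.82 K.
T_C = 35 °F → (35 − 32) × 5/9 = 1.67 °C = 274.82 K.
For a reversible cycle Q_H/Q_C = T_H/T_C, so Q_H = Q_C·T_H/T_C = 4250 × 304.82/274.82 = 4710 W.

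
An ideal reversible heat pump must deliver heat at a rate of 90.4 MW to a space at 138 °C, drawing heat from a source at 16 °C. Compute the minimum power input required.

Ẇ_in ≈ 26.8 MW

T_H = 138 °C → 138 + 273.15 = 411.15 K.
T_C = 16 °C → 16 + 273.15 = 289.15 K.
For a reversible heat pump, COP_HP = T_H/(T_H − T_C) = 411.15/122.00 = 3.3701.
W = Q_H/COP_HP = 90.4/3.3701 = 26.8 MW.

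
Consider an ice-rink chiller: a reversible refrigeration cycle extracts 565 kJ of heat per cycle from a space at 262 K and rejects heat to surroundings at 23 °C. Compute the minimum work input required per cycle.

T_H = 23 °C → 23 + 273.15 = 296.15 K.
COP_R = T_C/(T_H − T_C) = 262.00/34.15 = 7.6720.
W = Q_C/COP_R = 565/7.6720 = 73.6 kJ.

W_in ≈ 73.6 kJ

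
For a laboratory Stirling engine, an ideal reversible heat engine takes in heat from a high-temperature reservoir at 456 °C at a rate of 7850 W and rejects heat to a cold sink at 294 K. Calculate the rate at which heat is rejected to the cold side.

T_H = 456 °C → 456 + 273.15 = 729.15 K.
The Carnot efficiency is η = 1 − T_C/T_H = 1 − 294.00/729.15 = 0.5968.
For a reversible cycle Q_C/Q_H = T_C/T_H, so Q_C = 7850 × 294.00/729.15 = 3165 W.

Q̇_C ≈ 3165 W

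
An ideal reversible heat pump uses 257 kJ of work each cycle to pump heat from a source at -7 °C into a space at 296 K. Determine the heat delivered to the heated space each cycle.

Q_H ≈ 2548 kJ

T_C = -7 °C → -7 + 273.15 = 266.15 K.
Reversible heating COP: COP_HP = T_H/(T_H − T_C) = 296.00/29.85 = 9.9162.
Q_H = COP_HP · W = 9.9162 × 257 = 2548 kJ.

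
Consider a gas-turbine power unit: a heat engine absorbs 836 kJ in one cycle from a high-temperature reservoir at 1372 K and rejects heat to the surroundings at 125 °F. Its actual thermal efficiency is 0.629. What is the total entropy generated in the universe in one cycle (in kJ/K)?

T_C = 125 °F → (125 − 32) × 5/9 = 51.67 °C = 324.82 K.
W = η·Q_H = 0.629 × 836 = 525.8 kJ, so Q_C = Q_H − W = 310.2 kJ.
Entropy balance on the reservoirs: −Q_H/T_H = -0.6093 kJ/K, +Q_C/T_C = 0.9549 kJ/K.
ΔS_univ = −Q_H/T_H + Q_C/T_C = 0.346 kJ/K (> 0, since η = 0.629 < η_Carnot = 0.763).

ΔS_univ ≈ 0.346 kJ/K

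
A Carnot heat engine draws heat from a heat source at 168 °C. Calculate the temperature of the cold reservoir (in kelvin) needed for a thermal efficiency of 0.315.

T_H = 168 °C → 168 + 273.15 = 441.15 K.
From η = 1 − T_C/T_H, T_C = T_H·(1 − η) = 441.15 × (1 − 0.315) = 302 K.

T_C ≈ 302 K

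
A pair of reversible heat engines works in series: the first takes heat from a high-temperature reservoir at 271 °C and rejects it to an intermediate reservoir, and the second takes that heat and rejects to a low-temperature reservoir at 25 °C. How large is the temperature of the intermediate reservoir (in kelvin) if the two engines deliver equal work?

T_H = 271 °C → 271 + 273.15 = 544.15 K.
T_C = 25 °C → 25 + 273.15 = 298.15 K.
For reversible stages Q_m = Q_H·(T_m/T_H). Setting W₁ = Q_H(1 − T_m/T_H) equal to W₂ = Q_m(1 − T_C/T_m) = Q_H·(T_m − T_C)/T_H gives T_H − T_m = T_m − T_C, so T_m = (T_H + T_C)/2 = (544.15 + 298.15)/2 = 421 K.

T_m ≈ 421 K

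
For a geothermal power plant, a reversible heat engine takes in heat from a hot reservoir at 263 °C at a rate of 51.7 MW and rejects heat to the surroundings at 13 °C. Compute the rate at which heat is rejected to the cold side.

T_H = 263 °C → 263 + 273.15 = 536.15 K.
T_C = 13 °C → 13 + 273.15 = 286.15 K.
Carnot efficiency: η = 1 − T_C/T_H = 1 − 286.15/536.15 = 0.4663.
For a reversible cycle Q_C/Q_H = T_C/T_H, so Q_C = 51.7 × 286.15/536.15 = 27.6 MW.

Q̇_C ≈ 27.6 MW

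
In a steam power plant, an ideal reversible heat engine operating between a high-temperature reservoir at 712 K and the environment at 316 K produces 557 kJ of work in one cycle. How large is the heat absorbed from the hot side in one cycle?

Q_H ≈ 1000 kJ

For a reversible engine, η = 1 − T_C/T_H = 1 − 316.00/712.00 = 0.5562.
Q_H = W/η = 557/0.5562 = 1000 kJ.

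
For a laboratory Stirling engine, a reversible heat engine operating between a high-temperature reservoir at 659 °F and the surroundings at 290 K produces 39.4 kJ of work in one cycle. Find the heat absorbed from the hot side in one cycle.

Q_H ≈ 73.87 kJ

T_H = 659 °F → (659 − 32) × 5/9 = 348.33 °C = 621.48 K.
For a reversible engine, η = 1 − T_C/T_H = 1 − 290.00/621.48 = 0.5334.
Q_H = W/η = 39.4/0.5334 = 73.87 kJ.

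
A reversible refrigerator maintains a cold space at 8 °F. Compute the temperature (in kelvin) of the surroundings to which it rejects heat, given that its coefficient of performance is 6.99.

T_C = 8 °F → (8 − 32) × 5/9 = -13.33 °C = 259.82 K.
COP_R = T_C/(T_H − T_C) ⇒ T_H = T_C·(1 + 1/COP_R) = 259.82 × (1 + 1/6.99) = 297 K.

T_H ≈ 297 K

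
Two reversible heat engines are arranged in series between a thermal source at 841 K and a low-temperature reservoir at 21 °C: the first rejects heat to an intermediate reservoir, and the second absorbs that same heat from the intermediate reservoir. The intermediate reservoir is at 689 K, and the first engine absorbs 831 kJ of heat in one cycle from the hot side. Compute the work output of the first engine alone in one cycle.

T_C = 21 °C → 21 + 273.15 = 294.15 K.
First-stage efficiency η₁ = 1 − T_m/T_H = 1 − 689.00/841.00 = 0.1807.
W₁ = η₁·Q_H = 0.1807 × 831 = 150 kJ.

W₁ ≈ 150 kJ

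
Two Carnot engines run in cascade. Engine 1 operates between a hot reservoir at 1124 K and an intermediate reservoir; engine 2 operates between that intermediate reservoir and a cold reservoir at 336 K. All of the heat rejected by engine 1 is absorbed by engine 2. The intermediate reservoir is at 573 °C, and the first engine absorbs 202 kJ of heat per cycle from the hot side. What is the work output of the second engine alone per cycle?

W₂ ≈ 91.68 kJ

T_m = 573 °C → 573 + 273.15 = 846.15 K.
Heat entering the second stage: Q_m = Q_H·(T_m/T_H) = 202 × 846.15/1124.00 = 152.1 kJ.
Second-stage efficiency η₂ = 1 − T_C/T_m = 1 − 336.00/846.15 = 0.6029, so W₂ = η₂·Q_m = 91.68 kJ.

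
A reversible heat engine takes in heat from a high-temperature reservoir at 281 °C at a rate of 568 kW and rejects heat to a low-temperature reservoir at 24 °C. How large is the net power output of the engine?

T_H = 281 °C → 281 + 273.15 = 554.15 K.
T_C = 24 °C → 24 + 273.15 = 297.15 K.
Since the cycle is reversible, η = 1 − T_C/T_H = 1 − 297.15/554.15 = 0.4638.
W = η·Q_H = 0.4638 × 568 = 263 kW.

Ẇ ≈ 263 kW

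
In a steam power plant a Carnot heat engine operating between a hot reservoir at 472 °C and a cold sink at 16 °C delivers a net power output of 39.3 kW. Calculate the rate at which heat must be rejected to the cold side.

Q̇_C ≈ 24.9 kW

T_H = 472 °C → 472 + 273.15 = 745.15 K.
T_C = 16 °C → 16 + 273.15 = 289.15 K.
For a reversible engine, η = 1 − T_C/T_H = 1 − 289.15/745.15 = 0.6120.
Since Q_C/Q_H = T_C/T_H and Q_H = W/η, Q_C = W·T_C/(T_H − T_C) = 39.3 × 289.15/456.00 = 24.9 kW.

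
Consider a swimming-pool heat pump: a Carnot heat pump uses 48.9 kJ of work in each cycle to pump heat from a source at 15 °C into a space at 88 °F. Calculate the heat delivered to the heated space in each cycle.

Q_H ≈ 923 kJ

T_H = 88 °F → (88 − 32) × 5/9 = 31.11 °C = 304.26 K.
T_C = 15 °C → 15 + 273.15 = 288.15 K.
For a reversible heat pump, COP_HP = T_H/(T_H − T_C) = 304.26/16.11 = 18.8852.
Q_H = COP_HP · W = 18.8852 × 48.9 = 923 kJ.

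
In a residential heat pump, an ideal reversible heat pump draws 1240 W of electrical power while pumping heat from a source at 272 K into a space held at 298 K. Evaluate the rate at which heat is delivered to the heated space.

Reversible heating COP: COP_HP = T_H/(T_H − T_C) = 298.00/26.00 = 11.4615.
Q_H = COP_HP · W = 11.4615 × 1240 = 14210 W.

Q̇_H ≈ 14210 W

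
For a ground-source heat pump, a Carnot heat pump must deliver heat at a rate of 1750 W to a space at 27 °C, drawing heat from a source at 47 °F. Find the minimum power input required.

T_H = 27 °C → 27 + 273.15 = 300.15 K.
T_C = 47 °F → (47 − 32) × 5/9 = 8.33 °C = 281.48 K.
The Carnot heat-pump COP is COP_HP = T_H/(T_H − T_C) = 300.15/18.67 = 16.0795.
W = Q_H/COP_HP = 1750/16.0795 = 108.8 W.

Ẇ_in ≈ 108.8 W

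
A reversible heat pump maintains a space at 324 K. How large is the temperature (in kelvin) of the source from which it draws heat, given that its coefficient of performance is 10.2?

T_C ≈ 292.2 K

COP_HP = T_H/(T_H − T_C) ⇒ T_C = T_H·(COP_HP − 1)/COP_HP = 324.00 × (10.2 − 1)/10.2 = 292.2 K.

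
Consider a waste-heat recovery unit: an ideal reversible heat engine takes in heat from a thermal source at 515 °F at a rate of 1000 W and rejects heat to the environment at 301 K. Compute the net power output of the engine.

Ẇ ≈ 444 W

T_H = 515 °F → (515 − 32) × 5/9 = 268.33 °C = 541.48 K.
Carnot efficiency: η = 1 − T_C/T_H = 1 − 301.00/541.48 = 0.4441.
W = η·Q_H = 0.4441 × 1000 = 444 W.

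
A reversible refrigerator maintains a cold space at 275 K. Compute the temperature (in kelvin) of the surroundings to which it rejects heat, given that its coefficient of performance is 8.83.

T_H ≈ 306.1 K

COP_R = T_C/(T_H − T_C) ⇒ T_H = T_C·(1 + 1/COP_R) = 275.00 × (1 + 1/8.83) = 306.1 K.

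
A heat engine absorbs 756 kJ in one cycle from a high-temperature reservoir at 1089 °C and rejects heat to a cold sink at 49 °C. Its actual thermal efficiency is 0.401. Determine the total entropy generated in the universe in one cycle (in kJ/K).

T_H = 1089 °C → 1089 + 273.15 = 1362.15 K.
T_C = 49 °C → 49 + 273.15 = 322.15 K.
W = η·Q_H = 0.401 × 756 = 303.2 kJ, so Q_C = Q_H − W = 452.8 kJ.
Reservoir entropy changes: ΔS_H = −Q_H/T_H = −756/1362.15 = -0.5550 kJ/K and ΔS_C = +Q_C/T_C = 452.8/322.15 = 1.406 kJ/K.
ΔS_univ = −Q_H/T_H + Q_C/T_C = 0.851 kJ/K (> 0, since η = 0.401 < η_Carnot = 0.763).

ΔS_univ ≈ 0.851 kJ/K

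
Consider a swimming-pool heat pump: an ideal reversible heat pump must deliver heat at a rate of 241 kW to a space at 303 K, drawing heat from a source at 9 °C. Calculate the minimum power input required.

T_C = 9 °C → 9 + 273.15 = 282.15 K.
COP_HP = T_H/(T_H − T_C) = 303.00/20.85 = 14.5324.
W = Q_H/COP_HP = 241/14.5324 = 16.58 kW.

Ẇ_in ≈ 16.58 kW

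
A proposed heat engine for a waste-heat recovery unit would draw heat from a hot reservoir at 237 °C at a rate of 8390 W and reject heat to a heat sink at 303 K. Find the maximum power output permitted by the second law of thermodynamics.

Ẇ_max ≈ 3410 W

T_H = 237 °C → 237 + 273.15 = 510.15 K.
By the Carnot theorem, η_max = 1 − T_C/T_H = 1 − 303.00/510.15 = 0.4061.
W_max = η_max · Q_H = 0.4061 × 8390 = 3410 W.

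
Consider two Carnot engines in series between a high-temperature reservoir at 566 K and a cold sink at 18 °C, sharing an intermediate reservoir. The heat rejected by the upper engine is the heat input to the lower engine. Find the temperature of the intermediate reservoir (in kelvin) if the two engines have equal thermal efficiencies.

T_m ≈ 406 K

T_C = 18 °C → 18 + 273.15 = 291.15 K.
Equal efficiencies require 1 − T_m/T_H = 1 − T_C/T_m, i.e. T_m/T_H = T_C/T_m, so T_m = √(T_H·T_C) = √(566.00 × 291.15) = 406 K.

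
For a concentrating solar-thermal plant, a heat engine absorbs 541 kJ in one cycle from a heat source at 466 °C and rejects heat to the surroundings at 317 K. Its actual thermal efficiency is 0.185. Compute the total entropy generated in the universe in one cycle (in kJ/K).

T_H = 466 °C → 466 + 273.15 = 739.15 K.
W = η·Q_H = 0.185 × 541 = 100.1 kJ, so Q_C = Q_H − W = 440.9 kJ.
Reservoir entropy changes: ΔS_H = −Q_H/T_H = −541/739.15 = -0.7319 kJ/K and ΔS_C = +Q_C/T_C = 440.9/317.00 = 1.391 kJ/K.
ΔS_univ = −Q_H/T_H + Q_C/T_C = 0.659 kJ/K (> 0, since η = 0.185 < η_Carnot = 0.571).

ΔS_univ ≈ 0.659 kJ/K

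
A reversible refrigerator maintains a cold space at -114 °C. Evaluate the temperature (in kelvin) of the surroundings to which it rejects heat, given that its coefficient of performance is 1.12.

T_C = -114 °C → -114 + 273.15 = 159.15 K.
COP_R = T_C/(T_H − T_C) ⇒ T_H = T_C·(1 + 1/COP_R) = 159.15 × (1 + 1/1.12) = 301.2 K.

T_H ≈ 301.2 K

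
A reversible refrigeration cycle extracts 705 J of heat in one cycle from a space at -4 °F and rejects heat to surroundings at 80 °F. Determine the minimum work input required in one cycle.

W_in ≈ 130 J

T_H = 80 °F → (80 − 32) × 5/9 = 26.67 °C = 299.82 K.
T_C = -4 °F → (-4 − 32) × 5/9 = -20.00 °C = 253.15 K.
For a reversible refrigerator, COP_R = T_C/(T_H − T_C) = 253.15/46.67 = 5.4246.
W = Q_C/COP_R = 705/5.4246 = 130 J.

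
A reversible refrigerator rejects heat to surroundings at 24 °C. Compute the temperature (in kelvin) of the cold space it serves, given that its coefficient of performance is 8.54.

T_C ≈ 266 K

T_H = 24 °C → 24 + 273.15 = 297.15 K.
COP_R = T_C/(T_H − T_C) ⇒ T_C = T_H·COP_R/(1 + COP_R) = 297.15 × 8.54/(1 + 8.54) = 266 K.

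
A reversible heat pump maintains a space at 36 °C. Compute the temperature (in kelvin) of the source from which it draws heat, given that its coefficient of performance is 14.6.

T_H = 36 °C → 36 + 273.15 = 309.15 K.
COP_HP = T_H/(T_H − T_C) ⇒ T_C = T_H·(COP_HP − 1)/COP_HP = 309.15 × (14.6 − 1)/14.6 = 288 K.

T_C ≈ 288 K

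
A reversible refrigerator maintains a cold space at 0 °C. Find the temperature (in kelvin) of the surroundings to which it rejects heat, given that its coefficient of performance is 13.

T_H ≈ 294 K

T_C = 0 °C → 0 + 273.15 = 273.15 K.
COP_R = T_C/(T_H − T_C) ⇒ T_H = T_C·(1 + 1/COP_R) = 273.15 × (1 + 1/13) = 294 K.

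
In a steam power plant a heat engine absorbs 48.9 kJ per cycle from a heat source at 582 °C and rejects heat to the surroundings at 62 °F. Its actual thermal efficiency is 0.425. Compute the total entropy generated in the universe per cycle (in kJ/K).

T_H = 582 °C → 582 + 273.15 = 855.15 K.
T_C = 62 °F → (62 − 32) × 5/9 = 16.67 °C = 289.82 K.
W = η·Q_H = 0.425 × 48.9 = 20.78 kJ, so Q_C = Q_H − W = 28.12 kJ.
Reservoir entropy changes: ΔS_H = −Q_H/T_H = −48.9/855.15 = -0.05718 kJ/K and ΔS_C = +Q_C/T_C = 28.12/289.82 = 0.09702 kJ/K.
ΔS_univ = −Q_H/T_H + Q_C/T_C = 0.0398 kJ/K (> 0, since η = 0.425 < η_Carnot = 0.661).

ΔS_univ ≈ 0.0398 kJ/K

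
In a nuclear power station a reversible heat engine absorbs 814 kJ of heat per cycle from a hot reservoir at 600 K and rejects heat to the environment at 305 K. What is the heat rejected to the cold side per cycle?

Carnot efficiency: η = 1 − T_C/T_H = 1 − 305.00/600.00 = 0.4917.
For a reversible cycle Q_C/Q_H = T_C/T_H, so Q_C = 814 × 305.00/600.00 = 414 kJ.

Q_C ≈ 414 kJ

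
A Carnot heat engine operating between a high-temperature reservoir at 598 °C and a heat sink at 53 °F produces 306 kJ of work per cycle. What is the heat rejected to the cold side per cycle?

T_H = 598 °C → 598 + 273.15 = 871.15 K.
T_C = 53 °F → (53 − 32) × 5/9 = 11.67 °C = 284.82 K.
η_rev = 1 − T_C/T_H = 1 − 284.82/871.15 = 0.6731.
Since Q_C/Q_H = T_C/T_H and Q_H = W/η, Q_C = W·T_C/(T_H − T_C) = 306 × 284.82/586.33 = 149 kJ.

Q_C ≈ 149 kJ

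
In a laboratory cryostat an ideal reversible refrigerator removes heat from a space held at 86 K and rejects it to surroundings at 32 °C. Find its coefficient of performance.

COP_R ≈ 0.3924

T_H = 32 °C → 32 + 273.15 = 305.15 K.
Carnot COP: COP_R = T_C/(T_H − T_C) = 86.00/(305.15 − 86.00) = 0.3924.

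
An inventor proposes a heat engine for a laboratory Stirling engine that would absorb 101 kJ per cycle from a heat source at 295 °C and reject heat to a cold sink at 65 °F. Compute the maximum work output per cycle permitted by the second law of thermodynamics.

T_H = 295 °C → 295 + 273.15 = 568.15 K.
T_C = 65 °F → (65 − 32) × 5/9 = 18.33 °C = 291.48 K.
The upper bound on efficiency is η_max = 1 − T_C/T_H = 1 − 291.48/568.15 = 0.4870.
W_max = η_max · Q_H = 0.4870 × 101 = 49.18 kJ.

W_max ≈ 49.18 kJ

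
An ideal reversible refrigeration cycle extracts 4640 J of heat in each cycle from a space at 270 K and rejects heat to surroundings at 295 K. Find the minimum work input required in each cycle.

The reversible coefficient of performance is COP_R = T_C/(T_H − T_C) = 270.00/25.00 = 10.8000.
W = Q_C/COP_R = 4640/10.8000 = 430 J.

W_in ≈ 430 J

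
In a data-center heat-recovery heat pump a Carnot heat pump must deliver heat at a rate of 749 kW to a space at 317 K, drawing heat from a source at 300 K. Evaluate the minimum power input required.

Ẇ_in ≈ 40.2 kW

The Carnot heat-pump COP is COP_HP = T_H/(T_H − T_C) = 317.00/17.00 = 18.6471.
W = Q_H/COP_HP = 749/18.6471 = 40.2 kW.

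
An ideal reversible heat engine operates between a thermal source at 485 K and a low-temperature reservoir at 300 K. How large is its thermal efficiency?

η_rev = 1 − T_C/T_H = 1 − 300.00/485.00 = 0.3814.

η ≈ 0.3814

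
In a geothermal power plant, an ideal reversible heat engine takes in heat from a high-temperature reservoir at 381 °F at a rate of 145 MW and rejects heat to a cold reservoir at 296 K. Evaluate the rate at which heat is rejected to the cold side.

Q̇_C ≈ 91.9 MW

T_H = 381 °F → (381 − 32) × 5/9 = 193.89 °C = 467.04 K.
The Carnot efficiency is η = 1 − T_C/T_H = 1 − 296.00/467.04 = 0.3662.
For a reversible cycle Q_C/Q_H = T_C/T_H, so Q_C = 145 × 296.00/467.04 = 91.9 MW.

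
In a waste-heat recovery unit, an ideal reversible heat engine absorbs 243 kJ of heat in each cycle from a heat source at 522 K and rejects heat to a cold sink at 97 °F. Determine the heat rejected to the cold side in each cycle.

Q_C ≈ 144 kJ

T_C = 97 °F → (97 − 32) × 5/9 = 36.11 °C = 309.26 K.
η_rev = 1 − T_C/T_H = 1 − 309.26/522.00 = 0.4075.
For a reversible cycle Q_C/Q_H = T_C/T_H, so Q_C = 243 × 309.26/522.00 = 144 kJ.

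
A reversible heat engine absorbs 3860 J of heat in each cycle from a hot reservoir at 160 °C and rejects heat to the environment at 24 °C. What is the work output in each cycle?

W ≈ 1212 J

T_H = 160 °C → 160 + 273.15 = 433.15 K.
T_C = 24 °C → 24 + 273.15 = 297.15 K.
Carnot efficiency: η = 1 − T_C/T_H = 1 − 297.15/433.15 = 0.3140.
W = η·Q_H = 0.3140 × 3860 = 1212 J.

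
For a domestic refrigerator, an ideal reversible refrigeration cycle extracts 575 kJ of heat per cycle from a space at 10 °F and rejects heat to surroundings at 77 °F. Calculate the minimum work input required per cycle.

T_H = 77 °F → (77 − 32) × 5/9 = 25.00 °C = 298.15 K.
T_C = 10 °F → (10 − 32) × 5/9 = -12.22 °C = 260.93 K.
COP_R = T_C/(T_H − T_C) = 260.93/37.22 = 7.0100.
W = Q_C/COP_R = 575/7.0100 = 82.03 kJ.

W_in ≈ 82.03 kJ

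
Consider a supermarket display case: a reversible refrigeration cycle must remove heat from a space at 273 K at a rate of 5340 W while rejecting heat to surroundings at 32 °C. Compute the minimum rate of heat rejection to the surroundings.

T_H = 32 °C → 32 + 273.15 = 305.15 K.
For a reversible cycle Q_H/Q_C = T_H/T_C, so Q_H = Q_C·T_H/T_C = 5340 × 305.15/273.00 = 5970 W.

Q̇_H ≈ 5970 W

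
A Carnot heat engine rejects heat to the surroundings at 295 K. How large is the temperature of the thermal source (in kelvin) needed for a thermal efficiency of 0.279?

From η = 1 − T_C/T_H, solving for T_H gives T_H = T_C/(1 − η) = 295.00/(1 − 0.279) = 409 K.

T_H ≈ 409 K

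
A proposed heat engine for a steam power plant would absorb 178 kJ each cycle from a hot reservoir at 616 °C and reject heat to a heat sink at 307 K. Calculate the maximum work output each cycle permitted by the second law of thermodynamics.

W_max ≈ 116.5 kJ

T_H = 616 °C → 616 + 273.15 = 889.15 K.
By the Carnot theorem, η_max = 1 − T_C/T_H = 1 − 307.00/889.15 = 0.6547.
W_max = η_max · Q_H = 0.6547 × 178 = 116.5 kJ.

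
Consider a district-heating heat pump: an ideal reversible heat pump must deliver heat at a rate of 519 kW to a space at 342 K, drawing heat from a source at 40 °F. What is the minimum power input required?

T_C = 40 °F → (40 − 32) × 5/9 = 4.44 °C = 277.59 K.
COP_HP = T_H/(T_H − T_C) = 342.00/64.41 = 5.3101.
W = Q_H/COP_HP = 519/5.3101 = 97.74 kW.

Ẇ_in ≈ 97.74 kW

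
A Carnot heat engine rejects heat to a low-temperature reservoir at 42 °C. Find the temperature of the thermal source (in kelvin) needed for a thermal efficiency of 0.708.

T_C = 42 °C → 42 + 273.15 = 315.15 K.
From η = 1 − T_C/T_H, solving for T_H gives T_H = T_C/(1 − η) = 315.15/(1 − 0.708) = 1080 K.

T_H ≈ 1080 K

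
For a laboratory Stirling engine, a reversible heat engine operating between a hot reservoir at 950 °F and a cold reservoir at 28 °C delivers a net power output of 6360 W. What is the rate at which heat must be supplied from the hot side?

T_H = 950 °F → (950 − 32) × 5/9 = 510.00 °C = 783.15 K.
T_C = 28 °C → 28 + 273.15 = 301.15 K.
Since the cycle is reversible, η = 1 − T_C/T_H = 1 − 301.15/783.15 = 0.6155.
Q_H = W/η = 6360/0.6155 = 10330 W.

Q̇_H ≈ 10330 W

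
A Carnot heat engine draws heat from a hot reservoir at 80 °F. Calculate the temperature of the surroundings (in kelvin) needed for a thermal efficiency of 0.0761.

T_C ≈ 277 K

T_H = 80 °F → (80 − 32) × 5/9 = 26.67 °C = 299.82 K.
From η = 1 − T_C/T_H, T_C = T_H·(1 − η) = 299.82 × (1 − 0.0761) = 277 K.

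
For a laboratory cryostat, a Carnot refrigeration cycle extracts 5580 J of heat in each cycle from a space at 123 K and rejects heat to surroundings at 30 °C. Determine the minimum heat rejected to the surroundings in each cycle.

Q_H ≈ 13800 J

T_H = 30 °C → 30 + 273.15 = 303.15 K.
For a reversible cycle Q_H/Q_C = T_H/T_C, so Q_H = Q_C·T_H/T_C = 5580 × 303.15/123.00 = 13800 J.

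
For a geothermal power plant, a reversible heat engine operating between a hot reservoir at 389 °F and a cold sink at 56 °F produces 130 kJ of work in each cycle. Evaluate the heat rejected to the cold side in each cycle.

T_H = 389 °F → (389 − 32) × 5/9 = 198.33 °C = 471.48 K.
T_C = 56 °F → (56 − 32) × 5/9 = 13.33 °C = 286.48 K.
η_rev = 1 − T_C/T_H = 1 − 286.48/471.48 = 0.3924.
Since Q_C/Q_H = T_C/T_H and Q_H = W/η, Q_C = W·T_C/(T_H − T_C) = 130 × 286.48/185.00 = 201 kJ.

Q_C ≈ 201 kJ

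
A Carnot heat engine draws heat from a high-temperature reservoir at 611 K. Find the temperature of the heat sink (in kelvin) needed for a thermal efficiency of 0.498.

From η = 1 − T_C/T_H, T_C = T_H·(1 − η) = 611.00 × (1 − 0.498) = 306.7 K.

T_C ≈ 306.7 K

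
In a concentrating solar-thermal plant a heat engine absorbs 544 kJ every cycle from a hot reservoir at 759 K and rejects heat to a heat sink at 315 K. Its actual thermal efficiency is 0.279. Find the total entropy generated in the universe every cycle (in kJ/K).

ΔS_univ ≈ 0.528 kJ/K

W = η·Q_H = 0.279 × 544 = 151.8 kJ, so Q_C = Q_H − W = 392.2 kJ.
The hot reservoir loses entropy Q_H/T_H = 544/759.00 = 0.7167 kJ/K; the cold reservoir gains Q_C/T_C = 392.2/315.00 = 1.245 kJ/K.
ΔS_univ = −Q_H/T_H + Q_C/T_C = 0.528 kJ/K (> 0, since η = 0.279 < η_Carnot = 0.585).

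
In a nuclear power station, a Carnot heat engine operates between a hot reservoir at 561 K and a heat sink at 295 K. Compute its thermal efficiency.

Carnot efficiency: η = 1 − T_C/T_H = 1 − 295.00/561.00 = 0.474.

η ≈ 0.474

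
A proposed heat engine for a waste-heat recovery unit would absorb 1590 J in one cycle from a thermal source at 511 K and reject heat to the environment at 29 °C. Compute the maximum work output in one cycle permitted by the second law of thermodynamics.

W_max ≈ 650 J

T_C = 29 °C → 29 + 273.15 = 302.15 K.
By the Carnot theorem, η_max = 1 − T_C/T_H = 1 − 302.15/511.00 = 0.4087.
W_max = η_max · Q_H = 0.4087 × 1590 = 650 J.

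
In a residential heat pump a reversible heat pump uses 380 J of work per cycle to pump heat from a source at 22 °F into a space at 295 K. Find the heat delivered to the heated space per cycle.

T_C = 22 °F → (22 − 32) × 5/9 = -5.56 °C = 267.59 K.
COP_HP = T_H/(T_H − T_C) = 295.00/27.41 = 10.7642.
Q_H = COP_HP · W = 10.7642 × 380 = 4090 J.

Q_H ≈ 4090 J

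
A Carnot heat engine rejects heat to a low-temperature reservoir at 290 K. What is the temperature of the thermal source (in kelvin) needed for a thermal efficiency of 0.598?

From η = 1 − T_C/T_H, solving for T_H gives T_H = T_C/(1 − η) = 290.00/(1 − 0.598) = 721 K.

T_H ≈ 721 K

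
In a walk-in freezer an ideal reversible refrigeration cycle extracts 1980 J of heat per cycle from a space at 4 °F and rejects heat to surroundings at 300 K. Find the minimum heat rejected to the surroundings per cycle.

Q_H ≈ 2310 J

T_C = 4 °F → (4 − 32) × 5/9 = -15.56 °C = 257.59 K.
For a reversible cycle Q_H/Q_C = T_H/T_C, so Q_H = Q_C·T_H/T_C = 1980 × 300.00/257.59 = 2310 J.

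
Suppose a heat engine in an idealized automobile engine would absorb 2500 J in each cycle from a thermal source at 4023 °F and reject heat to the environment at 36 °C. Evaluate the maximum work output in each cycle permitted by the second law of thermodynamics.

T_H = 4023 °F → (4023 − 32) × 5/9 = 2217.22 °C = 2490.37 K.
T_C = 36 °C → 36 + 273.15 = 309.15 K.
The second-law ceiling is the Carnot efficiency, η_max = 1 − T_C/T_H = 1 − 309.15/2490.37 = 0.8759.
W_max = η_max · Q_H = 0.8759 × 2500 = 2190 J.

W_max ≈ 2190 J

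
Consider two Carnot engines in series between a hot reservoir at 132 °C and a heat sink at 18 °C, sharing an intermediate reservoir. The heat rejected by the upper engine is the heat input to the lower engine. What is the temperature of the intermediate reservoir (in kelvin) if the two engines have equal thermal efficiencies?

T_m ≈ 343.5 K

T_H = 132 °C → 132 + 273.15 = 405.15 K.
T_C = 18 °C → 18 + 273.15 = 291.15 K.
Equal efficiencies require 1 − T_m/T_H = 1 − T_C/T_m, i.e. T_m/T_H = T_C/T_m, so T_m = √(T_H·T_C) = √(405.15 × 291.15) = 343.5 K.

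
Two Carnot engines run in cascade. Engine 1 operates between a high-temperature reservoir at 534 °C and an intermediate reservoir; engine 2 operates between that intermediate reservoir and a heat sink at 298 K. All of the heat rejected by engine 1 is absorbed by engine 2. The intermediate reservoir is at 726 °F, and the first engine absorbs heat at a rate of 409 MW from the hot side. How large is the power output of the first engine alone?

Ẇ₁ ≈ 75.2 MW

T_H = 534 °C → 534 + 273.15 = 807.15 K.
T_m = 726 °F → (726 − 32) × 5/9 = 385.56 °C = 658.71 K.
First-stage efficiency η₁ = 1 − T_m/T_H = 1 − 658.71/807.15 = 0.1839.
W₁ = η₁·Q_H = 0.1839 × 409 = 75.2 MW.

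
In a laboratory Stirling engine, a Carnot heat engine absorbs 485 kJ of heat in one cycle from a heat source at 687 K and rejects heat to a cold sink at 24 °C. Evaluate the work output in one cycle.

W ≈ 275 kJ

T_C = 24 °C → 24 + 273.15 = 297.15 K.
Carnot efficiency: η = 1 − T_C/T_H = 1 − 297.15/687.00 = 0.5675.
W = η·Q_H = 0.5675 × 485 = 275 kJ.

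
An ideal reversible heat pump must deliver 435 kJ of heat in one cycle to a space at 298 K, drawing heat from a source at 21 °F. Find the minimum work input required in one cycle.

T_C = 21 °F → (21 − 32) × 5/9 = -6.11 °C = 267.04 K.
For a reversible heat pump, COP_HP = T_H/(T_H − T_C) = 298.00/30.96 = 9.6250.
W = Q_H/COP_HP = 435/9.6250 = 45.19 kJ.

W_in ≈ 45.19 kJ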